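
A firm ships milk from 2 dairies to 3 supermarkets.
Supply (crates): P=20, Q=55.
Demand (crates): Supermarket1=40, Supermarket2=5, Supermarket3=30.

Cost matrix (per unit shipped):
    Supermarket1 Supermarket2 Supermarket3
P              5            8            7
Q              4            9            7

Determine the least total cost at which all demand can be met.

410

Optimal allocation:
  P–Supermarket2: 5 crates
  P–Supermarket3: 15 crates
  Q–Supermarket1: 40 crates
  Q–Supermarket3: 15 crates
Total cost = 410.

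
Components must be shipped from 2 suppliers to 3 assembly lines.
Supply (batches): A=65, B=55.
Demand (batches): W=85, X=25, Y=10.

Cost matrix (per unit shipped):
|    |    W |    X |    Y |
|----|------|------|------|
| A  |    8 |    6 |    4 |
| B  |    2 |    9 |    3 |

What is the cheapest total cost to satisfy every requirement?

540

One minimum-cost allocation:
  A→W: 30 batches
  A→X: 25 batches
  A→Y: 10 batches
  B→W: 55 batches
Total cost = 540.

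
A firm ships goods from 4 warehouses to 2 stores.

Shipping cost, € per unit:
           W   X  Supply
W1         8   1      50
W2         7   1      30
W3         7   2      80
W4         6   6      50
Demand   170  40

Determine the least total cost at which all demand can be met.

1190

A cheapest plan:
  W1–W: 10 × €8 = €80
  W1–X: 40 × €1 = €40
  W2–W: 30 × €7 = €210
  W3–W: 80 × €7 = €560
  W4–W: 50 × €6 = €300
Total = 80 + 40 + 210 + 560 + 300 = €1190.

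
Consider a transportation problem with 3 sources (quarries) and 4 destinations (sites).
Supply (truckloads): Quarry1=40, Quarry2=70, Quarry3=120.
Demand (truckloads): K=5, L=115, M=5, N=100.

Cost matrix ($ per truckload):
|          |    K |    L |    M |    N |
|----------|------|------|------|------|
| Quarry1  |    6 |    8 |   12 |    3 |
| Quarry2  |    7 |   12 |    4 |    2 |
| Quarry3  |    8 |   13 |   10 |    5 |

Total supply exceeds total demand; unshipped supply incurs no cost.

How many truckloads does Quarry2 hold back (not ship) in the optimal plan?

0

An optimal plan:
  Quarry1 to L: 40 × $8 = $320
  Quarry2 to M: 5 × $4 = $20
  Quarry2 to N: 65 × $2 = $130
  Quarry3 to K: 5 × $8 = $40
  Quarry3 to L: 75 × $13 = $975
  Quarry3 to N: 35 × $5 = $175
Total cost = $1660.
Quarry2 ships 70 of its 70, leaving 0.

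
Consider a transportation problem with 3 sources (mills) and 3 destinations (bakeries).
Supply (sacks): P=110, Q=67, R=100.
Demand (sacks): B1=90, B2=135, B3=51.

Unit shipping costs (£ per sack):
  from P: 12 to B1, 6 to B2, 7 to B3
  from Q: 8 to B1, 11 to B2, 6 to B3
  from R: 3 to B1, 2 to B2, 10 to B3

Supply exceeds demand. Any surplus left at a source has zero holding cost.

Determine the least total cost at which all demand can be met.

Optimal allocation:
  P to B2: 110 × £6 = £660
  Q to B1: 15 × £8 = £120
  Q to B3: 51 × £6 = £306
  R to B1: 75 × £3 = £225
  R to B2: 25 × £2 = £50
Total = 660 + 120 + 306 + 225 + 50 = £1361.
(Supply check: P ships 110; Q ships 66; R ships 100.)

1361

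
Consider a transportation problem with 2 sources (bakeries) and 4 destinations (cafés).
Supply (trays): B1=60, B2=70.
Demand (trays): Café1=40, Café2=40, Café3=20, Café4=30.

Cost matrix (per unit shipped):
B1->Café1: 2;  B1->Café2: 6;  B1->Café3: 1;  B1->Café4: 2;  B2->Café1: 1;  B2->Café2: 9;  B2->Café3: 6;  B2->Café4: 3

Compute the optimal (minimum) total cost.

An optimal shipping plan:
  B1 to Café2: 40 × 6 = 240
  B1 to Café3: 20 × 1 = 20
  B2 to Café1: 40 × 1 = 40
  B2 to Café4: 30 × 3 = 90
Total = 240 + 20 + 40 + 90 = 390.

390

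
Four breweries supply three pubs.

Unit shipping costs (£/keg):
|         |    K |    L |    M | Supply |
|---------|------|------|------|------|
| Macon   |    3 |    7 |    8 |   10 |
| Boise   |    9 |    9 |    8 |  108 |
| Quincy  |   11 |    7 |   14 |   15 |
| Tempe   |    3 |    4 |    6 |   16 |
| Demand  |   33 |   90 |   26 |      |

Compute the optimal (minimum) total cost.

1129

One minimum-cost allocation:
  Macon->K: 10 kegs
  Boise->K: 7 kegs
  Boise->L: 75 kegs
  Boise->M: 26 kegs
  Quincy->L: 15 kegs
  Tempe->K: 16 kegs
Total cost = £1129.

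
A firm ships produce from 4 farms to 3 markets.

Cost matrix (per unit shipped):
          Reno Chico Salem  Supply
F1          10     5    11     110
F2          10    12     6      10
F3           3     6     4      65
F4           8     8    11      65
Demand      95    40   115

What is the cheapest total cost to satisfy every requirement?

1780

Optimal allocation:
  F1–Chico: 40 × 5 = 200
  F1–Salem: 70 × 11 = 770
  F2–Salem: 10 × 6 = 60
  F3–Reno: 30 × 3 = 90
  F3–Salem: 35 × 4 = 140
  F4–Reno: 65 × 8 = 520
Total = 200 + 770 + 60 + 90 + 140 + 520 = 1780.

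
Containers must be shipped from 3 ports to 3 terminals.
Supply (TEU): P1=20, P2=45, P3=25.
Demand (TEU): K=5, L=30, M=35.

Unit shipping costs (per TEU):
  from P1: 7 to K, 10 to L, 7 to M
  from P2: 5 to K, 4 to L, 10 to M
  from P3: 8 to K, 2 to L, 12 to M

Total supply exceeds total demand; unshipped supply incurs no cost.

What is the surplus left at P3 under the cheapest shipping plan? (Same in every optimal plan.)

Minimum-cost shipments:
  P1->M: 20 × 7 = 140
  P2->K: 5 × 5 = 25
  P2->L: 5 × 4 = 20
  P2->M: 15 × 10 = 150
  P3->L: 25 × 2 = 50
Total cost = 385.
P3 ships 25 of its 25, leaving 0.

0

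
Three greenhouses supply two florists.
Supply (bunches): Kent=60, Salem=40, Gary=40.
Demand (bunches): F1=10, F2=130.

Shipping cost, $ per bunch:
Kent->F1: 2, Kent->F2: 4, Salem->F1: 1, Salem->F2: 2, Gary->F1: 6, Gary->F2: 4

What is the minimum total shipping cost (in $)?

460

An optimal shipping plan:
  Kent–F1: 10 bunches
  Kent–F2: 50 bunches
  Salem–F2: 40 bunches
  Gary–F2: 40 bunches
Total cost = $460.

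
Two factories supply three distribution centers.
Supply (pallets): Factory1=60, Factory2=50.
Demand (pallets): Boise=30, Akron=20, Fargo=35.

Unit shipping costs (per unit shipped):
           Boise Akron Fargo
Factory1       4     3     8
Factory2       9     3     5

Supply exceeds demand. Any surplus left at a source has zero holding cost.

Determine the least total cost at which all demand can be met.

355

Optimal allocation:
  Factory1–Boise: 30 × 4 = 120
  Factory1–Akron: 20 × 3 = 60
  Factory2–Fargo: 35 × 5 = 175
Total = 120 + 60 + 175 = 355.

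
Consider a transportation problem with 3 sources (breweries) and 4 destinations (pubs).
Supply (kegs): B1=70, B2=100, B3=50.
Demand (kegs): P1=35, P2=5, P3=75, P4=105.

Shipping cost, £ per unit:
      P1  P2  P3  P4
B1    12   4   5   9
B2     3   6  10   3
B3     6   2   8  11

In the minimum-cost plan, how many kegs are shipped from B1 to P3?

70

Solving gives:
  B1->P3: 70 × £5 = £350
  B2->P4: 100 × £3 = £300
  B3->P1: 35 × £6 = £210
  B3->P2: 5 × £2 = £10
  B3->P3: 5 × £8 = £40
  B3->P4: 5 × £11 = £55
Total cost = £965.
So B1→P3 carries 70 kegs.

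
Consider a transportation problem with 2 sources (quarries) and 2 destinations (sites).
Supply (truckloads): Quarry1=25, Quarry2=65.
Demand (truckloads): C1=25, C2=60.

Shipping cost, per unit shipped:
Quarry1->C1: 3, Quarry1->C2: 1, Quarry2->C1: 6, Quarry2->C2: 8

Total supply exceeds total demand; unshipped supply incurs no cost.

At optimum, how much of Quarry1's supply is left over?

An optimal plan:
  Quarry1 to C2: 25 × 1 = 25
  Quarry2 to C1: 25 × 6 = 150
  Quarry2 to C2: 35 × 8 = 280
Total cost = 455.
Quarry1 ships 25 of its 25, leaving 0.

0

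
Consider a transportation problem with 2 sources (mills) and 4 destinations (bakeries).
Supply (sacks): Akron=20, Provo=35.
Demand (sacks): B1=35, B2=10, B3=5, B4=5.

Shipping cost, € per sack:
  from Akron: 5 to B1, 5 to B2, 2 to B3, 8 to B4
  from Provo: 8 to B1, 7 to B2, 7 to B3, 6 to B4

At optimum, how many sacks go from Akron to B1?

15

Solving gives:
  Akron–B1: 15 × €5 = €75
  Akron–B3: 5 × €2 = €10
  Provo–B1: 20 × €8 = €160
  Provo–B2: 10 × €7 = €70
  Provo–B4: 5 × €6 = €30
Total cost = €345.
So Akron→B1 carries 15 sacks.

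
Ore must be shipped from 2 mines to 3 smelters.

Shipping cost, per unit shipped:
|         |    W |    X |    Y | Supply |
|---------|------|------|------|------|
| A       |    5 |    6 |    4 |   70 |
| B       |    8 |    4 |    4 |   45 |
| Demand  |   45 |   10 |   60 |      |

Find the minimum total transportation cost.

One minimum-cost allocation:
  A->W: 45 tons
  A->Y: 25 tons
  B->X: 10 tons
  B->Y: 35 tons
Total cost = 505.

505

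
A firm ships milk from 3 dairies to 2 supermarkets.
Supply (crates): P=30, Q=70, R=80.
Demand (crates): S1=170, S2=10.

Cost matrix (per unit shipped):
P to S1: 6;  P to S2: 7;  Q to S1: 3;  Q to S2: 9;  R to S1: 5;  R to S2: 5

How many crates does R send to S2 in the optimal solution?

10

Solving gives:
  P to S1: 30 × 6 = 180
  Q to S1: 70 × 3 = 210
  R to S1: 70 × 5 = 350
  R to S2: 10 × 5 = 50
Total cost = 790.
So R→S2 carries 10 crates.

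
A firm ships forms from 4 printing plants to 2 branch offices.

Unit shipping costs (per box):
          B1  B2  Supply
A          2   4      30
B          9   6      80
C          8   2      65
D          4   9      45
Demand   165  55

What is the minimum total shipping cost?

1150

Optimal allocation:
  A–B1: 30 × 2 = 60
  B–B1: 80 × 9 = 720
  C–B1: 10 × 8 = 80
  C–B2: 55 × 2 = 110
  D–B1: 45 × 4 = 180
Total = 60 + 720 + 80 + 110 + 180 = 1150.
(Supply check: A ships 30; B ships 80; C ships 65; D ships 45.)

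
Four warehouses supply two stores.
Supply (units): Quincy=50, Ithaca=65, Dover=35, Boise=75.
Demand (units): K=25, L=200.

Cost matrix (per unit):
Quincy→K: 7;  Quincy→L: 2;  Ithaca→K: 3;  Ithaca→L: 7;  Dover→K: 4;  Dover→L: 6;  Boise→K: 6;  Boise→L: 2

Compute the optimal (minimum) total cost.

815

A cheapest plan:
  Quincy–L: 50 × 2 = 100
  Ithaca–K: 25 × 3 = 75
  Ithaca–L: 40 × 7 = 280
  Dover–L: 35 × 6 = 210
  Boise–L: 75 × 2 = 150
Total = 100 + 75 + 280 + 210 + 150 = 815.
(Supply check: Quincy ships 50; Ithaca ships 65; Dover ships 35; Boise ships 75.)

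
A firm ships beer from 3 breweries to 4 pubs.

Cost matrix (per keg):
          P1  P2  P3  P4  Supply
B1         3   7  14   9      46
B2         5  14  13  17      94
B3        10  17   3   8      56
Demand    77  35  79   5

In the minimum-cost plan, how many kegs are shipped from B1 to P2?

Optimal shipments:
  B1->P1: 6 × 3 = 18
  B1->P2: 35 × 7 = 245
  B1->P4: 5 × 9 = 45
  B2->P1: 71 × 5 = 355
  B2->P3: 23 × 13 = 299
  B3->P3: 56 × 3 = 168
Total cost = 1130.
So B1→P2 carries 35 kegs.

35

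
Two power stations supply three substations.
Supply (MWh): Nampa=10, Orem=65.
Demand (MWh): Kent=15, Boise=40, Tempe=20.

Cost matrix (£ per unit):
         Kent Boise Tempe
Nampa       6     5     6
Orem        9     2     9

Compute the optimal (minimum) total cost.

365

An optimal shipping plan:
  Nampa->Kent: 10 × £6 = £60
  Orem->Kent: 5 × £9 = £45
  Orem->Boise: 40 × £2 = £80
  Orem->Tempe: 20 × £9 = £180
Total = 60 + 45 + 80 + 180 = £365.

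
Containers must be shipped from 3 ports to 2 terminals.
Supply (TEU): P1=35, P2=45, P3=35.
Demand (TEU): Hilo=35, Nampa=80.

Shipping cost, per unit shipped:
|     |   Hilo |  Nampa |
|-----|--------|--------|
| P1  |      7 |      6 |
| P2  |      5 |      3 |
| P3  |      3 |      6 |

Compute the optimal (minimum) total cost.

450

One minimum-cost allocation:
  P1 to Nampa: 35 × 6 = 210
  P2 to Nampa: 45 × 3 = 135
  P3 to Hilo: 35 × 3 = 105
Total = 210 + 135 + 105 = 450.
(Supply check: P1 ships 35; P2 ships 45; P3 ships 35.)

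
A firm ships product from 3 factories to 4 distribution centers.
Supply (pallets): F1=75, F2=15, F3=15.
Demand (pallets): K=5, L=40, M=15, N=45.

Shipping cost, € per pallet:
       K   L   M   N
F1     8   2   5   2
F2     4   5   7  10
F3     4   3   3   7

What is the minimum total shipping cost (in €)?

An optimal shipping plan:
  F1->L: 30 × €2 = €60
  F1->N: 45 × €2 = €90
  F2->K: 5 × €4 = €20
  F2->L: 10 × €5 = €50
  F3->M: 15 × €3 = €45
Total = 60 + 90 + 20 + 50 + 45 = €265.
(Supply check: F1 ships 75; F2 ships 15; F3 ships 15.)

265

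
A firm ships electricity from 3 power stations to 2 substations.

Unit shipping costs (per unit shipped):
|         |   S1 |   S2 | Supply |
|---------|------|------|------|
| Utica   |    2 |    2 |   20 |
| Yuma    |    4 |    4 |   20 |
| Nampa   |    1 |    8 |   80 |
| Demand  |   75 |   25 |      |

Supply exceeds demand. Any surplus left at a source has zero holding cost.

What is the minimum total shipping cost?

An optimal shipping plan:
  Utica–S2: 20 MWh
  Yuma–S2: 5 MWh
  Nampa–S1: 75 MWh
Total cost = 135.

135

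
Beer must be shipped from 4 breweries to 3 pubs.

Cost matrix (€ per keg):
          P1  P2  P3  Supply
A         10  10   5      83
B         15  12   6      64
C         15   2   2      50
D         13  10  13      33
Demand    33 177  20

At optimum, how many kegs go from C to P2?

Optimal shipments:
  A to P1: 33 kegs
  A to P2: 50 kegs
  B to P2: 44 kegs
  B to P3: 20 kegs
  C to P2: 50 kegs
  D to P2: 33 kegs
Total cost = €1908.
So C→P2 carries 50 kegs.

50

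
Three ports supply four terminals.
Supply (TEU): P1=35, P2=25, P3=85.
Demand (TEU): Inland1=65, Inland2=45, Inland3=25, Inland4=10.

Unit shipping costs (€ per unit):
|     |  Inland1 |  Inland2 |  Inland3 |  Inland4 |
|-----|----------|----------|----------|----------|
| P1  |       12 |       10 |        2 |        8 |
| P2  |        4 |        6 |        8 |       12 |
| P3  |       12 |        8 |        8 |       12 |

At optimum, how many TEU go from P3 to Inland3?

Solving gives:
  P1–Inland3: 25 TEU
  P1–Inland4: 10 TEU
  P2–Inland1: 25 TEU
  P3–Inland1: 40 TEU
  P3–Inland2: 45 TEU
Total cost = €1070.
The route P3→Inland3 is not used.

0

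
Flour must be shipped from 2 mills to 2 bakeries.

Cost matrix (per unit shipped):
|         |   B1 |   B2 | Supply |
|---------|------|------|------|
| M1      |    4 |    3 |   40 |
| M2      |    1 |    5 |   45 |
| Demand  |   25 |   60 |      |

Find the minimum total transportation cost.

245

Optimal allocation:
  M1->B2: 40 × 3 = 120
  M2->B1: 25 × 1 = 25
  M2->B2: 20 × 5 = 100
Total = 120 + 25 + 100 = 245.
(Supply check: M1 ships 40; M2 ships 45.)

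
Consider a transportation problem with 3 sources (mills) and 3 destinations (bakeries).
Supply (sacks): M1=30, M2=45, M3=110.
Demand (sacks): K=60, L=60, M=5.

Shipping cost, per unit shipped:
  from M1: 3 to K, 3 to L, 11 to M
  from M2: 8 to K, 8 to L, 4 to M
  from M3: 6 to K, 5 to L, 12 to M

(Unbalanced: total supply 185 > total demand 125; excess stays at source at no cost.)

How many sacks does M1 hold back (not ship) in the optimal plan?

0

Minimum-cost shipments:
  M1–K: 30 × 3 = 90
  M2–M: 5 × 4 = 20
  M3–K: 30 × 6 = 180
  M3–L: 60 × 5 = 300
Total cost = 590.
M1 ships 30 of its 30, leaving 0.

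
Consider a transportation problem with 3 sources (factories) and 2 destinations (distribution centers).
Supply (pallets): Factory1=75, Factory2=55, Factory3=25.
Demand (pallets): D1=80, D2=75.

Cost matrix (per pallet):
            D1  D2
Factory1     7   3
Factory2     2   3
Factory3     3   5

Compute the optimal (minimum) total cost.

410

An optimal shipping plan:
  Factory1 to D2: 75 × 3 = 225
  Factory2 to D1: 55 × 2 = 110
  Factory3 to D1: 25 × 3 = 75
Total = 225 + 110 + 75 = 410.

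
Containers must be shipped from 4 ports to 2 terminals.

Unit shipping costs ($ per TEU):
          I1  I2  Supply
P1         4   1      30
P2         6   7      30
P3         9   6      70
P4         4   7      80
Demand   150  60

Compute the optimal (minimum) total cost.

1070

Optimal allocation:
  P1–I1: 30 × $4 = $120
  P2–I1: 30 × $6 = $180
  P3–I1: 10 × $9 = $90
  P3–I2: 60 × $6 = $360
  P4–I1: 80 × $4 = $320
Total = 120 + 180 + 90 + 360 + 320 = $1070.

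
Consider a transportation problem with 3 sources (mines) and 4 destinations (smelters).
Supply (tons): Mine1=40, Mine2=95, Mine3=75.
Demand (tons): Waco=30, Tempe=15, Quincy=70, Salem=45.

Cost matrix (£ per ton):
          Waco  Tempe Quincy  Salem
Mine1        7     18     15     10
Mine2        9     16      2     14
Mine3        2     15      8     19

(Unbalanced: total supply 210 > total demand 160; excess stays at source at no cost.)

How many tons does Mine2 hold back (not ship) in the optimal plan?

An optimal plan:
  Mine1->Salem: 40 × £10 = £400
  Mine2->Quincy: 70 × £2 = £140
  Mine2->Salem: 5 × £14 = £70
  Mine3->Waco: 30 × £2 = £60
  Mine3->Tempe: 15 × £15 = £225
Total cost = £895.
Mine2 ships 75 of its 95, leaving 20.

20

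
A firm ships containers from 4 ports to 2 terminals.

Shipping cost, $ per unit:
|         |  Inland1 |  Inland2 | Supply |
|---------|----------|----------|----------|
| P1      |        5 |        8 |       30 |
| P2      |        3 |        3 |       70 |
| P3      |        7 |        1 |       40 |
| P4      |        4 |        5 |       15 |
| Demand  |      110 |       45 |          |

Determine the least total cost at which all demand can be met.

One minimum-cost allocation:
  P1 to Inland1: 30 × $5 = $150
  P2 to Inland1: 65 × $3 = $195
  P2 to Inland2: 5 × $3 = $15
  P3 to Inland2: 40 × $1 = $40
  P4 to Inland1: 15 × $4 = $60
Total = 150 + 195 + 15 + 40 + 60 = $460.

460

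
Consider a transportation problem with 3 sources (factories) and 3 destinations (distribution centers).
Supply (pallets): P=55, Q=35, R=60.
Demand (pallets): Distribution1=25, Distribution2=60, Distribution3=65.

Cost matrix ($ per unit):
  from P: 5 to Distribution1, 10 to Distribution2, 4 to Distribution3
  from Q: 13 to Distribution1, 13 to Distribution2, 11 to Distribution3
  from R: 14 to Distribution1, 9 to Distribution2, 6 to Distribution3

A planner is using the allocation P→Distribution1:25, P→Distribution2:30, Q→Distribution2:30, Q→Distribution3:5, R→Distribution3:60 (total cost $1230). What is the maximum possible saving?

95

Current plan cost = 25·5 + 30·10 + 30·13 + 5·11 + 60·6 = $1230.
Optimal plan:
  P–Distribution1: 25 pallets
  P–Distribution3: 30 pallets
  Q–Distribution2: 35 pallets
  R–Distribution2: 25 pallets
  R–Distribution3: 35 pallets
Optimal cost = $1135.
Saving = 1230 − 1135 = $95.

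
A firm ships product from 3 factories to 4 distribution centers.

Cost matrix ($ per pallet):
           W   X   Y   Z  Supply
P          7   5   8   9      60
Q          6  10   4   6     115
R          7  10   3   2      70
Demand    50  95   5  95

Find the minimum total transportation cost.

1260

Optimal allocation:
  P to X: 60 pallets
  Q to W: 50 pallets
  Q to X: 35 pallets
  Q to Y: 5 pallets
  Q to Z: 25 pallets
  R to Z: 70 pallets
Total cost = $1260.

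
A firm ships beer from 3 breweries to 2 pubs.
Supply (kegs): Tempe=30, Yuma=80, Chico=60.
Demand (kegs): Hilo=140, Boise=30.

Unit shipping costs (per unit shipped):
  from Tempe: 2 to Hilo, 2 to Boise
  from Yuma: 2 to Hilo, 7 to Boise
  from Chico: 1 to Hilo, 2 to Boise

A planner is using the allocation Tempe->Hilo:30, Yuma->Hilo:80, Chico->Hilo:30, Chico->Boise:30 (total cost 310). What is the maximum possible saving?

Current plan cost = 30·2 + 80·2 + 30·1 + 30·2 = 310.
Optimal plan:
  Tempe–Boise: 30 × 2 = 60
  Yuma–Hilo: 80 × 2 = 160
  Chico–Hilo: 60 × 1 = 60
Optimal cost = 280.
Saving = 310 − 280 = 30.

30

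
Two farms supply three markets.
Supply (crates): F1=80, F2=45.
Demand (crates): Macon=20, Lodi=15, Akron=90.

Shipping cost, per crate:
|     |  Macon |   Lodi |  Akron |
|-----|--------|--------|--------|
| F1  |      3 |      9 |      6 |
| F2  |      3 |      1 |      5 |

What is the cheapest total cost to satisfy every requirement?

585

A cheapest plan:
  F1→Macon: 20 crates
  F1→Akron: 60 crates
  F2→Lodi: 15 crates
  F2→Akron: 30 crates
Total cost = 585.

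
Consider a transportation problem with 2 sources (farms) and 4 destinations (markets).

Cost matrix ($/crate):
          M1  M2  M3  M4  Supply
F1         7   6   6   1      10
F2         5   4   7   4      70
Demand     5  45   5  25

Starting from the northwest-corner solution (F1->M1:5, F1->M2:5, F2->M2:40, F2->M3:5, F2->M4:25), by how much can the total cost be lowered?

50

Current plan cost = 5·7 + 5·6 + 40·4 + 5·7 + 25·4 = $360.
Optimal plan:
  F1->M4: 10 × $1 = $10
  F2->M1: 5 × $5 = $25
  F2->M2: 45 × $4 = $180
  F2->M3: 5 × $7 = $35
  F2->M4: 15 × $4 = $60
Optimal cost = $310.
Saving = 360 − 310 = $50.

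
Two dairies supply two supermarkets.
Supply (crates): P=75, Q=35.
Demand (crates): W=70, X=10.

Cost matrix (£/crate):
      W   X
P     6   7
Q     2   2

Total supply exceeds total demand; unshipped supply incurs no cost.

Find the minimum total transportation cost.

A cheapest plan:
  P→W: 45 × £6 = £270
  Q→W: 25 × £2 = £50
  Q→X: 10 × £2 = £20
Total = 270 + 50 + 20 = £340.

340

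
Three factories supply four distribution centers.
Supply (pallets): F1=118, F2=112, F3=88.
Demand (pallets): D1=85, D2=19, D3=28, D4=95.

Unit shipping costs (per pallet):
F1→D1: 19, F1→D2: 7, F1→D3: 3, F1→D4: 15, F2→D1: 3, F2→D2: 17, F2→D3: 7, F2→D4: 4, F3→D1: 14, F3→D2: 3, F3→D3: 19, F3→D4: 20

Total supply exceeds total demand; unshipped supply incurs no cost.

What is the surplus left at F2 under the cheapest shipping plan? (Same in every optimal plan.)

An optimal plan:
  F1->D3: 28 × 3 = 84
  F1->D4: 68 × 15 = 1020
  F2->D1: 85 × 3 = 255
  F2->D4: 27 × 4 = 108
  F3->D2: 19 × 3 = 57
Total cost = 1524.
F2 ships 112 of its 112, leaving 0.

0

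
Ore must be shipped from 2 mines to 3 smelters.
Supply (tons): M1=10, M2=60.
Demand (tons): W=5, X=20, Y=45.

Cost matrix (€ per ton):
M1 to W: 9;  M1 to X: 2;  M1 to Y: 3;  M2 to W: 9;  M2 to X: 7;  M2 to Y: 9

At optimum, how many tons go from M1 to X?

0

Optimal shipments:
  M1→Y: 10 tons
  M2→W: 5 tons
  M2→X: 20 tons
  M2→Y: 35 tons
Total cost = €530.
The route M1→X is not used.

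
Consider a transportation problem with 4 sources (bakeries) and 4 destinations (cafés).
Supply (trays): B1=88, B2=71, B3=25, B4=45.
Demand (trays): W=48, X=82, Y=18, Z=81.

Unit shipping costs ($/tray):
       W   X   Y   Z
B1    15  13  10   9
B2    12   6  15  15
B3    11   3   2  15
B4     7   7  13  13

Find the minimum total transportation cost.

A cheapest plan:
  B1–W: 3 trays
  B1–Y: 4 trays
  B1–Z: 81 trays
  B2–X: 71 trays
  B3–X: 11 trays
  B3–Y: 14 trays
  B4–W: 45 trays
Total cost = $1616.

1616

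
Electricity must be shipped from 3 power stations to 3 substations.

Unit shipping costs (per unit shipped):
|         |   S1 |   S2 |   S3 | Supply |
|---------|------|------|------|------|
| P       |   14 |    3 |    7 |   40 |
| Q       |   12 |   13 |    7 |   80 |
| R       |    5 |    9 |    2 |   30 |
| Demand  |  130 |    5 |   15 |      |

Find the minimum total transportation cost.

1510

One minimum-cost allocation:
  P->S1: 20 × 14 = 280
  P->S2: 5 × 3 = 15
  P->S3: 15 × 7 = 105
  Q->S1: 80 × 12 = 960
  R->S1: 30 × 5 = 150
Total = 280 + 15 + 105 + 960 + 150 = 1510.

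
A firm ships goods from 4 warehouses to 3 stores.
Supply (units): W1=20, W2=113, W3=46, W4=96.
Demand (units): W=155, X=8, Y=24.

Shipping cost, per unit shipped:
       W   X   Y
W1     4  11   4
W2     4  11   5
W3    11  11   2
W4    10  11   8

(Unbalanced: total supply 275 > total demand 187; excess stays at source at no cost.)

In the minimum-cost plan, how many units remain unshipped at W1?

Minimum-cost shipments:
  W1 to W: 20 × 4 = 80
  W2 to W: 113 × 4 = 452
  W3 to X: 8 × 11 = 88
  W3 to Y: 24 × 2 = 48
  W4 to W: 22 × 10 = 220
Total cost = 888.
W1 ships 20 of its 20, leaving 0.

0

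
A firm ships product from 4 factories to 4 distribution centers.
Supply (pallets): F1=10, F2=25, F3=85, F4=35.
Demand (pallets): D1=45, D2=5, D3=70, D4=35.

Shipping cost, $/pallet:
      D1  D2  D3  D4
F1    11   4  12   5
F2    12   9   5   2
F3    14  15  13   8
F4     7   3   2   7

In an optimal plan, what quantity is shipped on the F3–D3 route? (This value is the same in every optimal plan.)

Optimal shipments:
  F1->D2: 5 × $4 = $20
  F1->D4: 5 × $5 = $25
  F2->D3: 25 × $5 = $125
  F3->D1: 45 × $14 = $630
  F3->D3: 10 × $13 = $130
  F3->D4: 30 × $8 = $240
  F4->D3: 35 × $2 = $70
Total cost = $1240.
So F3→D3 carries 10 pallets.

10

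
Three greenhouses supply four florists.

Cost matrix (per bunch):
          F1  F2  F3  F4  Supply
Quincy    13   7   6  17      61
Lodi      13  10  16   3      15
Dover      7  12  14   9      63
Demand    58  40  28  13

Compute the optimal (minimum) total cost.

A cheapest plan:
  Quincy→F2: 33 bunches
  Quincy→F3: 28 bunches
  Lodi→F2: 2 bunches
  Lodi→F4: 13 bunches
  Dover→F1: 58 bunches
  Dover→F2: 5 bunches
Total cost = 924.
(Supply check: Quincy ships 61; Lodi ships 15; Dover ships 63.)

924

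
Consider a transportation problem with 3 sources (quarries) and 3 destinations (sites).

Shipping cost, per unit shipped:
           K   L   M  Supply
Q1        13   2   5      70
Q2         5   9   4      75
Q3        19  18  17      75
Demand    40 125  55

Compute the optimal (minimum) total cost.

1810

One minimum-cost allocation:
  Q1→L: 70 × 2 = 140
  Q2→K: 40 × 5 = 200
  Q2→M: 35 × 4 = 140
  Q3→L: 55 × 18 = 990
  Q3→M: 20 × 17 = 340
Total = 140 + 200 + 140 + 990 + 340 = 1810.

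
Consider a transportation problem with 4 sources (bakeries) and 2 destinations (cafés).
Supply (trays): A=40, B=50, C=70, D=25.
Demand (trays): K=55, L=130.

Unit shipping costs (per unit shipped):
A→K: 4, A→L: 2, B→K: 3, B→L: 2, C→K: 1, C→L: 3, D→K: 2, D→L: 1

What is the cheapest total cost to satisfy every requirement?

305

A cheapest plan:
  A–L: 40 × 2 = 80
  B–L: 50 × 2 = 100
  C–K: 55 × 1 = 55
  C–L: 15 × 3 = 45
  D–L: 25 × 1 = 25
Total = 80 + 100 + 55 + 45 + 25 = 305.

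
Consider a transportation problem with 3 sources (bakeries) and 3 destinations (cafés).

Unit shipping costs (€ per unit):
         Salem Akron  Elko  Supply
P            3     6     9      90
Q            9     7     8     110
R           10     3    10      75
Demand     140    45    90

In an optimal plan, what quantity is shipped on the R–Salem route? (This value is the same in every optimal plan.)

30

Solving gives:
  P->Salem: 90 × €3 = €270
  Q->Salem: 20 × €9 = €180
  Q->Elko: 90 × €8 = €720
  R->Salem: 30 × €10 = €300
  R->Akron: 45 × €3 = €135
Total cost = €1605.
So R→Salem carries 30 trays.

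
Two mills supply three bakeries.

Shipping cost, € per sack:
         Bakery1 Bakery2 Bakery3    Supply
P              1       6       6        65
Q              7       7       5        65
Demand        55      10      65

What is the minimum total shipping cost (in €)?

440

One minimum-cost allocation:
  P–Bakery1: 55 × €1 = €55
  P–Bakery2: 10 × €6 = €60
  Q–Bakery3: 65 × €5 = €325
Total = 55 + 60 + 325 = €440.
(Supply check: P ships 65; Q ships 65.)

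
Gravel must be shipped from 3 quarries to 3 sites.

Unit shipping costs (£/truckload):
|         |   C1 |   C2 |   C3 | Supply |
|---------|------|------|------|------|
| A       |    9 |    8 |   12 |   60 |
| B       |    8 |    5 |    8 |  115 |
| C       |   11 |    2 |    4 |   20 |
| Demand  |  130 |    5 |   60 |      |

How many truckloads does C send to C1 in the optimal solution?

0

Optimal shipments:
  A to C1: 60 × £9 = £540
  B to C1: 70 × £8 = £560
  B to C2: 5 × £5 = £25
  B to C3: 40 × £8 = £320
  C to C3: 20 × £4 = £80
Total cost = £1525.
The route C→C1 is not used.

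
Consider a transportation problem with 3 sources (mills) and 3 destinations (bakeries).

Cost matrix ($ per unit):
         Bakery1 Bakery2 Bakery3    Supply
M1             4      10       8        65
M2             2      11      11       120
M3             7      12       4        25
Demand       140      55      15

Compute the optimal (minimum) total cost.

950

Optimal allocation:
  M1→Bakery1: 20 × $4 = $80
  M1→Bakery2: 45 × $10 = $450
  M2→Bakery1: 120 × $2 = $240
  M3→Bakery2: 10 × $12 = $120
  M3→Bakery3: 15 × $4 = $60
Total = 80 + 450 + 240 + 120 + 60 = $950.
(Supply check: M1 ships 65; M2 ships 120; M3 ships 25.)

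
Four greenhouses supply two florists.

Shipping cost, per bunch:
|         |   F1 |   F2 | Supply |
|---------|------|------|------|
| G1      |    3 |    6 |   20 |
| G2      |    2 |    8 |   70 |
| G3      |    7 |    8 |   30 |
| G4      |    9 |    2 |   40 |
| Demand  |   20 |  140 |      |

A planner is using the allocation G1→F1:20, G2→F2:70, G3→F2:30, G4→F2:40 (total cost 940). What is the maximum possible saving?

60

Current plan cost = 20·3 + 70·8 + 30·8 + 40·2 = 940.
Optimal plan:
  G1->F2: 20 × 6 = 120
  G2->F1: 20 × 2 = 40
  G2->F2: 50 × 8 = 400
  G3->F2: 30 × 8 = 240
  G4->F2: 40 × 2 = 80
Optimal cost = 880.
Saving = 940 − 880 = 60.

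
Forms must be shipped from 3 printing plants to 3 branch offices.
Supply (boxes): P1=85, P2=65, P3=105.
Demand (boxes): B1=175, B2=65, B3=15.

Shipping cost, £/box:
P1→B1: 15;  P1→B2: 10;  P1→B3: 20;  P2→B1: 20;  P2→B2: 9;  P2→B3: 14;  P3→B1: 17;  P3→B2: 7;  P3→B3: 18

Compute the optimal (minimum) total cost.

One minimum-cost allocation:
  P1→B1: 85 boxes
  P2→B2: 50 boxes
  P2→B3: 15 boxes
  P3→B1: 90 boxes
  P3→B2: 15 boxes
Total cost = £3570.
(Supply check: P1 ships 85; P2 ships 65; P3 ships 105.)

3570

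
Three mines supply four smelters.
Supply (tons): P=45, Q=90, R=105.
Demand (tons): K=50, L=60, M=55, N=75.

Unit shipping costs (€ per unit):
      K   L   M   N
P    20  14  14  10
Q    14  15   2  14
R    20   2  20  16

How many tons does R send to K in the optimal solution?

The minimum-cost plan:
  P–N: 45 × €10 = €450
  Q–K: 35 × €14 = €490
  Q–M: 55 × €2 = €110
  R–K: 15 × €20 = €300
  R–L: 60 × €2 = €120
  R–N: 30 × €16 = €480
Total cost = €1950.
So R→K carries 15 tons.

15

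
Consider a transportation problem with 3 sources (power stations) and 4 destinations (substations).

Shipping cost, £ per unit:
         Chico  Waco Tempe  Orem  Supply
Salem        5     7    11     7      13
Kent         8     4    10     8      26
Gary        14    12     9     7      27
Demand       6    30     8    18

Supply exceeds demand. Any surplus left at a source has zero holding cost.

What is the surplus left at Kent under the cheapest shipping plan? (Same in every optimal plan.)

Minimum-cost shipments:
  Salem to Chico: 6 MWh
  Salem to Waco: 4 MWh
  Kent to Waco: 26 MWh
  Gary to Tempe: 8 MWh
  Gary to Orem: 18 MWh
Total cost = £360.
Kent ships 26 of its 26, leaving 0.

0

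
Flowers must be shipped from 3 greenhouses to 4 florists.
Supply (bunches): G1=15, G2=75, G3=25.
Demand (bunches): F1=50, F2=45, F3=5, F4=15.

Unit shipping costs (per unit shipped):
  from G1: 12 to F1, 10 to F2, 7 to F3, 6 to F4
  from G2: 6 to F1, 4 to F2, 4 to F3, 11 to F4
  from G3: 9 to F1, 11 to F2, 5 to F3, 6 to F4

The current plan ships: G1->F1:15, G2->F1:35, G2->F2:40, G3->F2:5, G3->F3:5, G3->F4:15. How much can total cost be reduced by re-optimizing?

Current plan cost = 15·12 + 35·6 + 40·4 + 5·11 + 5·5 + 15·6 = 720.
Optimal plan:
  G1→F4: 15 × 6 = 90
  G2→F1: 30 × 6 = 180
  G2→F2: 45 × 4 = 180
  G3→F1: 20 × 9 = 180
  G3→F3: 5 × 5 = 25
Optimal cost = 655.
Saving = 720 − 655 = 65.

65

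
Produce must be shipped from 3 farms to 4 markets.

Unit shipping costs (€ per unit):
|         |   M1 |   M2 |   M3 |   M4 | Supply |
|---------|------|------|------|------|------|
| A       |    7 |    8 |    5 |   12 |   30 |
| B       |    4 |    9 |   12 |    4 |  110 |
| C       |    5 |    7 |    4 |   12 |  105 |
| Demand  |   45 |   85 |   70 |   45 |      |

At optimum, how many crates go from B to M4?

45

Solving gives:
  A–M2: 30 × €8 = €240
  B–M1: 45 × €4 = €180
  B–M2: 20 × €9 = €180
  B–M4: 45 × €4 = €180
  C–M2: 35 × €7 = €245
  C–M3: 70 × €4 = €280
Total cost = €1305.
So B→M4 carries 45 crates.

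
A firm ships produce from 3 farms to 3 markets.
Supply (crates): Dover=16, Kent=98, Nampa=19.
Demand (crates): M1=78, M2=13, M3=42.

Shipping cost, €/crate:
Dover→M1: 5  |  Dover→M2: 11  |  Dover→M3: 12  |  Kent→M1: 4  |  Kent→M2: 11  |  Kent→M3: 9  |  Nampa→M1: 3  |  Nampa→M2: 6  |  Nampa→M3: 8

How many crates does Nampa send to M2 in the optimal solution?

13

The minimum-cost plan:
  Dover->M1: 16 × €5 = €80
  Kent->M1: 56 × €4 = €224
  Kent->M3: 42 × €9 = €378
  Nampa->M1: 6 × €3 = €18
  Nampa->M2: 13 × €6 = €78
Total cost = €778.
So Nampa→M2 carries 13 crates.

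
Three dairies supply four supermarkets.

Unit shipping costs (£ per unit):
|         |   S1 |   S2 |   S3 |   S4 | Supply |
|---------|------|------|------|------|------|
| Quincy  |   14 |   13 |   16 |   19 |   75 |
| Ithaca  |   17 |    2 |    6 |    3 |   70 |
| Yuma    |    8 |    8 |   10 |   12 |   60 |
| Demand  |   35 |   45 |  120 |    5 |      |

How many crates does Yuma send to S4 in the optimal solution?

Solving gives:
  Quincy to S3: 75 × £16 = £1200
  Ithaca to S2: 45 × £2 = £90
  Ithaca to S3: 20 × £6 = £120
  Ithaca to S4: 5 × £3 = £15
  Yuma to S1: 35 × £8 = £280
  Yuma to S3: 25 × £10 = £250
Total cost = £1955.
The route Yuma→S4 is not used.

0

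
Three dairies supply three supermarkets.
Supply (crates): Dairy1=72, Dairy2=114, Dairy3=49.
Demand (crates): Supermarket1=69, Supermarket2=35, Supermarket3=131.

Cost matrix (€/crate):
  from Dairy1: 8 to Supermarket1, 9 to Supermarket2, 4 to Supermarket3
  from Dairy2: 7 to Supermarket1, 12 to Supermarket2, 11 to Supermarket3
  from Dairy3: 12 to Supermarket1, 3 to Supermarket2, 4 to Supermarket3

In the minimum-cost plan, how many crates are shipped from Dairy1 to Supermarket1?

0

Solving gives:
  Dairy1->Supermarket3: 72 × €4 = €288
  Dairy2->Supermarket1: 69 × €7 = €483
  Dairy2->Supermarket3: 45 × €11 = €495
  Dairy3->Supermarket2: 35 × €3 = €105
  Dairy3->Supermarket3: 14 × €4 = €56
Total cost = €1427.
The route Dairy1→Supermarket1 is not used.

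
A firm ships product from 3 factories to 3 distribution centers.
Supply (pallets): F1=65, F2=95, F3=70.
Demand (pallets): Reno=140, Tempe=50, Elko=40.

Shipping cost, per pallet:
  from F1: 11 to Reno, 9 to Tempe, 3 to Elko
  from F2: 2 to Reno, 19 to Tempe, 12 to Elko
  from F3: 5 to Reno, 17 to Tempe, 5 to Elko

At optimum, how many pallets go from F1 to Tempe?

50

Solving gives:
  F1 to Tempe: 50 pallets
  F1 to Elko: 15 pallets
  F2 to Reno: 95 pallets
  F3 to Reno: 45 pallets
  F3 to Elko: 25 pallets
Total cost = 1035.
So F1→Tempe carries 50 pallets.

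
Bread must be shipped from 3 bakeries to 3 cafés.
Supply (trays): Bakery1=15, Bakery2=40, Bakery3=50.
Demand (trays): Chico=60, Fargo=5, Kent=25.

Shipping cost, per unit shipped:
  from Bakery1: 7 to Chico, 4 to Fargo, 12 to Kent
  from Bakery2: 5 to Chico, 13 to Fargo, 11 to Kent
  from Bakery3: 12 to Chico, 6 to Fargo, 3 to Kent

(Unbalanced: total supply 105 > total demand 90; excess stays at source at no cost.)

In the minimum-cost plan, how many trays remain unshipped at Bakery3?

An optimal plan:
  Bakery1→Chico: 15 × 7 = 105
  Bakery2→Chico: 40 × 5 = 200
  Bakery3→Chico: 5 × 12 = 60
  Bakery3→Fargo: 5 × 6 = 30
  Bakery3→Kent: 25 × 3 = 75
Total cost = 470.
Bakery3 ships 35 of its 50, leaving 15.

15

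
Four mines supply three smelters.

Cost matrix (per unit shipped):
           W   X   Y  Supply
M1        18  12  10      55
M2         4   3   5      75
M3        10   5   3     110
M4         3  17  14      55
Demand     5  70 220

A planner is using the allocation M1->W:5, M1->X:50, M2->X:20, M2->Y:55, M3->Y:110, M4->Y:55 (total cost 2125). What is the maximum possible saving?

295

Current plan cost = 5·18 + 50·12 + 20·3 + 55·5 + 110·3 + 55·14 = 2125.
Optimal plan:
  M1 to Y: 55 × 10 = 550
  M2 to X: 70 × 3 = 210
  M2 to Y: 5 × 5 = 25
  M3 to Y: 110 × 3 = 330
  M4 to W: 5 × 3 = 15
  M4 to Y: 50 × 14 = 700
Optimal cost = 1830.
Saving = 2125 − 1830 = 295.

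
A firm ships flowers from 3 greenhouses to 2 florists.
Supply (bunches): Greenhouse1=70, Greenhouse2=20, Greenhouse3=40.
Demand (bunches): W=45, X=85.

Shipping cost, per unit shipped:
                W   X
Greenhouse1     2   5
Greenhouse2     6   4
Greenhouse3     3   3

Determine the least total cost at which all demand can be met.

415

An optimal shipping plan:
  Greenhouse1–W: 45 × 2 = 90
  Greenhouse1–X: 25 × 5 = 125
  Greenhouse2–X: 20 × 4 = 80
  Greenhouse3–X: 40 × 3 = 120
Total = 90 + 125 + 80 + 120 = 415.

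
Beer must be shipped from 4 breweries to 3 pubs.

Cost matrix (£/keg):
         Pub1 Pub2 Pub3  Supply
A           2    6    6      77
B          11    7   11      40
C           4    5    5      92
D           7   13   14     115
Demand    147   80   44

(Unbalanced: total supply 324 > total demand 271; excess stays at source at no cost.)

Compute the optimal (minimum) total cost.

1320

One minimum-cost allocation:
  A–Pub1: 77 kegs
  B–Pub2: 40 kegs
  C–Pub1: 8 kegs
  C–Pub2: 40 kegs
  C–Pub3: 44 kegs
  D–Pub1: 62 kegs
Total cost = £1320.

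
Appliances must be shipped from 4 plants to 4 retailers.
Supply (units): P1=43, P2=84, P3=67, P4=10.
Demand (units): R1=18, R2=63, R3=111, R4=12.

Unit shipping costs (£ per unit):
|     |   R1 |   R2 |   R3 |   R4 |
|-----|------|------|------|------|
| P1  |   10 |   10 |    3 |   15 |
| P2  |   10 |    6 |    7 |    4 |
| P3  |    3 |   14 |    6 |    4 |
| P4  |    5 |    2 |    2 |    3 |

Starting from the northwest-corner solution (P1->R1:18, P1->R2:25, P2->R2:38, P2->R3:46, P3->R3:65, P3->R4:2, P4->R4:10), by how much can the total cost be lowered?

Current plan cost = 18·10 + 25·10 + 38·6 + 46·7 + 65·6 + 2·4 + 10·3 = £1408.
Optimal plan:
  P1→R3: 43 units
  P2→R2: 63 units
  P2→R3: 9 units
  P2→R4: 12 units
  P3→R1: 18 units
  P3→R3: 49 units
  P4→R3: 10 units
Optimal cost = £986.
Saving = 1408 − 986 = £422.

422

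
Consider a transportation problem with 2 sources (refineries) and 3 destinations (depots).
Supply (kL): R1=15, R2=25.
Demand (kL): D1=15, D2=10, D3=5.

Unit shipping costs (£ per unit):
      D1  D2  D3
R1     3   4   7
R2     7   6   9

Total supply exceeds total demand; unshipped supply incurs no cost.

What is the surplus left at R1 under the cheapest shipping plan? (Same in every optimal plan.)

0

An optimal plan:
  R1->D1: 15 × £3 = £45
  R2->D2: 10 × £6 = £60
  R2->D3: 5 × £9 = £45
Total cost = £150.
R1 ships 15 of its 15, leaving 0.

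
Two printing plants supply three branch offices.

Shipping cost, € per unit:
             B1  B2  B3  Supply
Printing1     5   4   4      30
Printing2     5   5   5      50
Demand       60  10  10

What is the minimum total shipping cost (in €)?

One minimum-cost allocation:
  Printing1–B1: 10 × €5 = €50
  Printing1–B2: 10 × €4 = €40
  Printing1–B3: 10 × €4 = €40
  Printing2–B1: 50 × €5 = €250
Total = 50 + 40 + 40 + 250 = €380.

380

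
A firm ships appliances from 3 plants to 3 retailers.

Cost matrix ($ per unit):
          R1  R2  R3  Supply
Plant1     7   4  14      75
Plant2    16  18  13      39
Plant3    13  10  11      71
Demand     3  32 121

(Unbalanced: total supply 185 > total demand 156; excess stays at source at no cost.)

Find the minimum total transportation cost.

1591

An optimal shipping plan:
  Plant1 to R1: 3 × $7 = $21
  Plant1 to R2: 32 × $4 = $128
  Plant1 to R3: 11 × $14 = $154
  Plant2 to R3: 39 × $13 = $507
  Plant3 to R3: 71 × $11 = $781
Total = 21 + 128 + 154 + 507 + 781 = $1591.
(Supply check: Plant1 ships 46; Plant2 ships 39; Plant3 ships 71.)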